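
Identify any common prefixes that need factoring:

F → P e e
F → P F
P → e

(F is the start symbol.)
Yes, F has productions with common prefix 'P'

Left-factoring is needed when two productions for the same non-terminal
share a common prefix on the right-hand side.

Productions for F:
  F → P e e
  F → P F

Found common prefix 'P' in productions for F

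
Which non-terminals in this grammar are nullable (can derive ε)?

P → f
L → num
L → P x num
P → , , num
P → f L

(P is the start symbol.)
None

A non-terminal is nullable if it can derive ε (the empty string): either it has an ε-production, or it has a production whose right-hand side consists entirely of nullable non-terminals.

There are no ε-productions, so no non-terminal can derive ε.
No non-terminals are nullable.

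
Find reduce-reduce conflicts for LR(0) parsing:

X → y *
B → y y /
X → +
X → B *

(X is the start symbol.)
A reduce-reduce conflict occurs when an LR(0) state has two complete items [A → α .] and [B → β .] — both call for a reduction, and with no lookahead the parser cannot choose between them.

Augment with X' → X and build the canonical LR(0) collection (I0 = CLOSURE({[X' → . X]}), then GOTO on every symbol after a dot until no new states appear). It has 9 states:
  I0: { [B → . y y /], [X → . +], [X → . B *], [X → . y *], [X' → . X] }  — shift
  I1: { [X → + .] }  — reduce
  I2: { [X → B . *] }  — shift
  I3: { [X' → X .] }  — accept
  I4: { [B → y . y /], [X → y . *] }  — shift
  I5: { [X → y * .] }  — reduce
  I6: { [B → y y . /] }  — shift
  I7: { [B → y y / .] }  — reduce
  I8: { [X → B * .] }  — reduce

No state contains more than one complete item.

Answer: No reduce-reduce conflicts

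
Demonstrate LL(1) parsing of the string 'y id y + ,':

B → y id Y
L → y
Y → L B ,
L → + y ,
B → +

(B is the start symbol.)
LL(1) parsing maintains a stack (initially the start symbol over $) and the input. At each step: if the stack top is a terminal, match it against the current input token; if it is a non-terminal N, replace it with the RHS of M[N, lookahead] (the unique production whose predict set contains the lookahead).

Stack is shown with the top on the left.

Stack     Input         Action
------------------------------
B $       y id y + , $  output B → y id Y
y id Y $  y id y + , $  match 'y'
id Y $    id y + , $    match 'id'
Y $       y + , $       output Y → L B ,
L B , $   y + , $       output L → y
y B , $   y + , $       match 'y'
B , $     + , $         output B → +
+ , $     + , $         match '+'
, $       , $           match ','
$         $             accept

The string is accepted.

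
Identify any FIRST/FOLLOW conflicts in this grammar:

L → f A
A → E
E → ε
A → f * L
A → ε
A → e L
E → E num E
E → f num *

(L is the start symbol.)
Yes. E → E num E with FOLLOW(E) on { 'num' }

Nullable non-terminals: A, E.
FIRST sets used below: FIRST(E) = { 'f', 'num', ε }

A: nullable alternative(s) A → E, A → ε; FOLLOW(A) = { $ }
  A → E: FIRST \ {ε} = { 'f', 'num' } — disjoint from FOLLOW(A)
  A → f * L: FIRST \ {ε} = { 'f' } — disjoint from FOLLOW(A)
  A → ε: FIRST \ {ε} = { } — disjoint from FOLLOW(A)
  A → e L: FIRST \ {ε} = { 'e' } — disjoint from FOLLOW(A)

E: nullable alternative(s) E → ε; FOLLOW(E) = { $, 'num' }
  E → ε: FIRST \ {ε} = { } — this is the only nullable alternative, skip
  E → E num E: FIRST \ {ε} = { 'f', 'num' } — overlaps FOLLOW(E) on { 'num' }: CONFLICT
  E → f num *: FIRST \ {ε} = { 'f' } — disjoint from FOLLOW(E)

L has no nullable alternative, so no FIRST/FOLLOW check is needed there.

So the grammar has 1 FIRST/FOLLOW conflict (marked CONFLICT above).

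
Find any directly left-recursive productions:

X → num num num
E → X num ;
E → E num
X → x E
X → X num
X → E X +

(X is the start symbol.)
Yes, E, X are left-recursive

Direct left recursion occurs when N → N α for some non-terminal N (the right-hand side begins with the left-hand side itself).

X → num num num: starts with num
E → X num ;: starts with X
E → E num: LEFT RECURSIVE (starts with E)
X → x E: starts with x
X → X num: LEFT RECURSIVE (starts with X)
X → E X +: starts with E

The grammar has direct left recursion on: E, X.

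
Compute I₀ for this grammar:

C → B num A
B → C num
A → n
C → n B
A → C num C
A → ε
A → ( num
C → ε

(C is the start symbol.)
First, augment the grammar with C' → C
I₀ = CLOSURE({ [C' → . C] }):
  [C' → . C] has the dot before C: add [C → . B num A], [C → . n B], [C → .]
  [C → . B num A] has the dot before B: add [B → . C num]
No further items can be added.

I₀ = { [B → . C num], [C → . B num A], [C → . n B], [C → .], [C' → . C] }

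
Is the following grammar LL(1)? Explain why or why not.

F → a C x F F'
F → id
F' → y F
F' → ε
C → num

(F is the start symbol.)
Relevant sets:
  FOLLOW(F') = { $, 'y' }

For F:
  PREDICT(F → a C x F F') = { 'a' }
  PREDICT(F → id) = { 'id' }
For F':
  PREDICT(F' → y F) = { 'y' }
  PREDICT(F' → ε) = { $, 'y' }
C has a single production, so nothing to check there.

Conflict found: Predict set conflict for F': { 'y' }
The grammar is NOT LL(1).

Answer: No. Predict set conflict for F': { 'y' }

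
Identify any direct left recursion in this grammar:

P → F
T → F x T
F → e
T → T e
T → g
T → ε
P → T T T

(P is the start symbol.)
Yes, T is left-recursive

Direct left recursion occurs when N → N α for some non-terminal N (the right-hand side begins with the left-hand side itself).

P → F: starts with F
T → F x T: starts with F
F → e: starts with e
T → T e: LEFT RECURSIVE (starts with T)
T → g: starts with g
T → ε: starts with ε
P → T T T: starts with T

The grammar has direct left recursion on: T.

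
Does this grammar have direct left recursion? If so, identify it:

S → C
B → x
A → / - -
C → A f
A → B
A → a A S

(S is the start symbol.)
Direct left recursion occurs when N → N α for some non-terminal N (the right-hand side begins with the left-hand side itself).

S → C: starts with C
B → x: starts with x
A → / - -: starts with '/'
C → A f: starts with A
A → B: starts with B
A → a A S: starts with a

No direct left recursion found.

Answer: No direct left recursion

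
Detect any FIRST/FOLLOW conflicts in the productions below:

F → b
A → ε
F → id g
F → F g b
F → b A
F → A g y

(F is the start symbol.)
A FIRST/FOLLOW conflict occurs when a non-terminal N has a nullable alternative N → β (β ⇒* ε) and another alternative N → α with FIRST(α) ∩ FOLLOW(N) ≠ ∅: on such a lookahead the parser cannot decide between expanding α and letting N vanish via β.

Nullable non-terminals: A.
A has a nullable alternative but only one production, so nothing to check.

F has no nullable alternative, so no FIRST/FOLLOW check is needed there.

No FIRST/FOLLOW conflicts found.

Answer: No FIRST/FOLLOW conflicts.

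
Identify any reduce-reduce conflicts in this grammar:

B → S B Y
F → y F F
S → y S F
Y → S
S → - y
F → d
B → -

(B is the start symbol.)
No reduce-reduce conflicts

Augment with B' → B and build the canonical LR(0) collection (I0 = CLOSURE({[B' → . B]}), then GOTO on every symbol after a dot until no new states appear). It has 16 states:
  I0: { [B → . -], [B → . S B Y], [B' → . B], [S → . - y], [S → . y S F] }  — shift
  I1: { [B → - .], [S → - . y] }  — shift, reduce
  I2: { [B' → B .] }  — accept
  I3: { [B → . -], [B → . S B Y], [B → S . B Y], [S → . - y], [S → . y S F] }  — shift
  I4: { [S → . - y], [S → . y S F], [S → y . S F] }  — shift
  I5: { [S → - . y] }  — shift
  I6: { [F → . d], [F → . y F F], [S → y S . F] }  — shift
  I7: { [S → y S F .] }  — reduce
  I8: { [F → d .] }  — reduce
  I9: { [F → . d], [F → . y F F], [F → y . F F] }  — shift
  I10: { [F → . d], [F → . y F F], [F → y F . F] }  — shift
  I11: { [F → y F F .] }  — reduce
  I12: { [S → - y .] }  — reduce
  I13: { [B → S B . Y], [S → . - y], [S → . y S F], [Y → . S] }  — shift
  I14: { [Y → S .] }  — reduce
  I15: { [B → S B Y .] }  — reduce

No state contains more than one complete item.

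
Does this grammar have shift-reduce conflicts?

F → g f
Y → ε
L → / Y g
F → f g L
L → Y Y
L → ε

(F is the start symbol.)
A shift-reduce conflict occurs when an LR(0) state has both:
  - a complete (reduce) item [A → α .] (dot at the end), and
  - a shift item [B → β . c γ] (dot before a terminal).

Augment with F' → F and build the canonical LR(0) collection (I0 = CLOSURE({[F' → . F]}), then GOTO on every symbol after a dot until no new states appear). It has 12 states:
  I0: { [F → . f g L], [F → . g f], [F' → . F] }  — shift
  I1: { [F' → F .] }  — accept
  I2: { [F → f . g L] }  — shift
  I3: { [F → g . f] }  — shift
  I4: { [F → g f .] }  — reduce
  I5: { [F → f g . L], [L → . / Y g], [L → . Y Y], [L → .], [Y → .] }  — shift, 2 reduces
  I6: { [L → / . Y g], [Y → .] }  — reduce
  I7: { [F → f g L .] }  — reduce
  I8: { [L → Y . Y], [Y → .] }  — reduce
  I9: { [L → Y Y .] }  — reduce
  I10: { [L → / Y . g] }  — shift
  I11: { [L → / Y g .] }  — reduce

I5 contains reduce items [L → .], [Y → .] and shift item [L → . / Y g] — shift-reduce conflict.

Answer: Yes — I5: [L → .] vs [L → . / Y g]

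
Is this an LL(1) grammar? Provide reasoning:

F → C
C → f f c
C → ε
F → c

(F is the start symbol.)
Yes, the grammar is LL(1).

A grammar is LL(1) if for each non-terminal N with multiple productions, the predict sets of those productions are pairwise disjoint, where PREDICT(N → α) = (FIRST(α) \ {ε}) ∪ (FOLLOW(N) if α ⇒* ε).

Relevant sets:
  FIRST(C) = { 'f', ε }
  FOLLOW(F) = { $ }
  FOLLOW(C) = { $ }

For F:
  PREDICT(F → C) = { $, 'f' }
  PREDICT(F → c) = { 'c' }
For C:
  PREDICT(C → f f c) = { 'f' }
  PREDICT(C → ε) = { $ }

All predict sets are disjoint. The grammar IS LL(1).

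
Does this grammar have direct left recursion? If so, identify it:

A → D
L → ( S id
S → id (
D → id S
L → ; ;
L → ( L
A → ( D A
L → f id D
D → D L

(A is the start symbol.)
Yes, D is left-recursive

A → D: starts with D
L → ( S id: starts with '('
S → id (: starts with id
D → id S: starts with id
L → ; ;: starts with ';'
L → ( L: starts with '('
A → ( D A: starts with '('
L → f id D: starts with f
D → D L: LEFT RECURSIVE (starts with D)

The grammar has direct left recursion on: D.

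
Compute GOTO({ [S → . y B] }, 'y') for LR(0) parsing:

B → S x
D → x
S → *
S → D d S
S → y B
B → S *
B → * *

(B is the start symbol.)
GOTO(I, 'y') = CLOSURE({ [A → αX.β] : [A → α.Xβ] ∈ I, X = 'y' })

Items with dot before 'y', with the dot advanced:
  [S → . y B] → [S → y . B]
Closure of the advanced items:
  [S → y . B] has the dot before B: add [B → . S x], [B → . S *], [B → . * *]
  [B → . S x] has the dot before S: add [S → . *], [S → . D d S], [S → . y B]
  [S → . D d S] has the dot before D: add [D → . x]

GOTO = { [B → . * *], [B → . S *], [B → . S x], [D → . x], [S → . *], [S → . D d S], [S → . y B], [S → y . B] }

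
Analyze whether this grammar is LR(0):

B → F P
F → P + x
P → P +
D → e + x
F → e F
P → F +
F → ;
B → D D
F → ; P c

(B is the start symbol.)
Augment with B' → B and build the canonical LR(0) collection (I0 = CLOSURE({[B' → . B]}), then GOTO on every symbol after a dot until no new states appear). It has 20 states:
  I0: { [B → . D D], [B → . F P], [B' → . B], [D → . e + x], [F → . ; P c], [F → . ;], [F → . P + x], [F → . e F], [P → . F +], [P → . P +] }  — shift
  I1: { [F → . ; P c], [F → . ;], [F → . P + x], [F → . e F], [F → ; . P c], [F → ; .], [P → . F +], [P → . P +] }  — shift, reduce
  I2: { [B' → B .] }  — accept
  I3: { [B → D . D], [D → . e + x] }  — shift
  I4: { [B → F . P], [F → . ; P c], [F → . ;], [F → . P + x], [F → . e F], [P → . F +], [P → . P +], [P → F . +] }  — shift
  I5: { [F → P . + x], [P → P . +] }  — shift
  I6: { [D → e . + x], [F → . ; P c], [F → . ;], [F → . P + x], [F → . e F], [F → e . F], [P → . F +], [P → . P +] }  — shift
  I7: { [D → e + . x] }  — shift
  I8: { [F → e F .], [P → F . +] }  — shift, reduce
  I9: { [F → . ; P c], [F → . ;], [F → . P + x], [F → . e F], [F → e . F], [P → . F +], [P → . P +] }  — shift
  I10: { [P → F + .] }  — reduce
  I11: { [D → e + x .] }  — reduce
  I12: { [F → P + . x], [P → P + .] }  — shift, reduce
  I13: { [F → P + x .] }  — reduce
  I14: { [P → F . +] }  — shift
  I15: { [B → F P .], [F → P . + x], [P → P . +] }  — shift, reduce
  I16: { [B → D D .] }  — reduce
  I17: { [D → e . + x] }  — shift
  I18: { [F → ; P . c], [F → P . + x], [P → P . +] }  — shift
  I19: { [F → ; P c .] }  — reduce

Conflict in state I1:
  Shift-reduce conflict between [F → ; .] and [F → . ;]
So the grammar is NOT LR(0).

Answer: No. Shift-reduce conflict between [F → ; .] and [F → . ;]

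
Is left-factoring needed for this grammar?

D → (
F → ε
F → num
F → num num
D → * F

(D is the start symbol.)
Left-factoring is needed when two productions for the same non-terminal
share a common prefix on the right-hand side.

Productions for D:
  D → (
  D → * F
Productions for F:
  F → ε
  F → num
  F → num num

Found common prefix 'num' in productions for F

Answer: Yes, F has productions with common prefix 'num'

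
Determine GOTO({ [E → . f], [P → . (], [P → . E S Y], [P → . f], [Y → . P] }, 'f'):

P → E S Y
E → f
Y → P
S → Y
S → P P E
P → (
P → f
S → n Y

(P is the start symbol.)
{ [E → f .], [P → f .] }

GOTO(I, 'f') = CLOSURE({ [A → αX.β] : [A → α.Xβ] ∈ I, X = 'f' })

Items with dot before 'f', with the dot advanced:
  [E → . f] → [E → f .]
  [P → . f] → [P → f .]
Closure adds nothing (no advanced item has the dot before a non-terminal).

GOTO = { [E → f .], [P → f .] }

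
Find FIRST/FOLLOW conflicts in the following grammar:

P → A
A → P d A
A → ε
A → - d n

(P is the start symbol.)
Nullable non-terminals: A, P.
FIRST sets used below: FIRST(P) = { '-', 'd', ε }

A: nullable alternative(s) A → ε; FOLLOW(A) = { $, 'd' }
  A → P d A: FIRST \ {ε} = { '-', 'd' } — overlaps FOLLOW(A) on { 'd' }: CONFLICT
  A → ε: FIRST \ {ε} = { } — this is the only nullable alternative, skip
  A → - d n: FIRST \ {ε} = { '-' } — disjoint from FOLLOW(A)
P has a nullable alternative but only one production, so nothing to check.

So the grammar has 1 FIRST/FOLLOW conflict (marked CONFLICT above).

Answer: Yes. A → P d A with FOLLOW(A) on { 'd' }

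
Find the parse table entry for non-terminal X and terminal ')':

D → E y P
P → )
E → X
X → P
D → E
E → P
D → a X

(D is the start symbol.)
To find M[X, ')'], we find productions for X where ')' is in the predict set (PREDICT(N → α) = (FIRST(α) \ {ε}) ∪ (FOLLOW(N) if α ⇒* ε)).

Relevant sets:
  FIRST(P) = { ')' }

X → P: PREDICT = { ')' }
  ')' is in predict set, so this production goes in M[X, ')']

M[X, ')'] = X → P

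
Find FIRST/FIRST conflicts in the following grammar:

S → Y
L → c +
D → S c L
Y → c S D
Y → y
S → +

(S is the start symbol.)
FIRST sets of the non-terminals at (or reachable through a nullable prefix from) the front of some alternative:
  FIRST(Y) = { 'c', 'y' }

Productions for S:
  S → Y: FIRST = { 'c', 'y' }
  S → +: FIRST = { '+' }
Productions for Y:
  Y → c S D: FIRST = { 'c' }
  Y → y: FIRST = { 'y' }
L, D have only one production, so no FIRST/FIRST conflict is possible there.

All alternatives of each non-terminal have pairwise disjoint FIRST sets.

Answer: No FIRST/FIRST conflicts.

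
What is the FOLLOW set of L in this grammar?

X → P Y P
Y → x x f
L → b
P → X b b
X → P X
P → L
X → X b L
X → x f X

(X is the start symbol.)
{ $, 'b', 'x' }

In P → L: L is at the end, add FOLLOW(P)
In X → X b L: L is at the end, add FOLLOW(X)

The FOLLOW sets referred to above (computed the same way, to a fixed point):
  FOLLOW(P) = { $, 'b', 'x' }
  FOLLOW(X) = { $, 'b' }

Taking the union: FOLLOW(L) = { $, 'b', 'x' }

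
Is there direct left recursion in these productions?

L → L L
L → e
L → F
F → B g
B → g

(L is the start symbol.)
Direct left recursion occurs when N → N α for some non-terminal N (the right-hand side begins with the left-hand side itself).

L → L L: LEFT RECURSIVE (starts with L)
L → e: starts with e
L → F: starts with F
F → B g: starts with B
B → g: starts with g

The grammar has direct left recursion on: L.

Answer: Yes, L is left-recursive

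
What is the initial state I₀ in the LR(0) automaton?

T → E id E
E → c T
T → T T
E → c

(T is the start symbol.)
{ [E → . c T], [E → . c], [T → . E id E], [T → . T T], [T' → . T] }

First, augment the grammar with T' → T
I₀ = CLOSURE({ [T' → . T] }):
  [T' → . T] has the dot before T: add [T → . E id E], [T → . T T]
  [T → . E id E] has the dot before E: add [E → . c T], [E → . c]
No further items can be added.

I₀ = { [E → . c T], [E → . c], [T → . E id E], [T → . T T], [T' → . T] }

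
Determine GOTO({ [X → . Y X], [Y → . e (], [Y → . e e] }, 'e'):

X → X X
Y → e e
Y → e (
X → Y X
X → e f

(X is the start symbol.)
GOTO(I, 'e') = CLOSURE({ [A → αX.β] : [A → α.Xβ] ∈ I, X = 'e' })

Items with dot before 'e', with the dot advanced:
  [Y → . e (] → [Y → e . (]
  [Y → . e e] → [Y → e . e]
Closure adds nothing (no advanced item has the dot before a non-terminal).

GOTO = { [Y → e . (], [Y → e . e] }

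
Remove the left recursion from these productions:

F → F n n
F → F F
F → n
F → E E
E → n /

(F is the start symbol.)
F → n F'
F → E E F'
F' → n n F'
F' → F F'
F' → ε
E → n /

F is directly left-recursive. The standard transformation for
  A → A α₁ | ... | A α_m | β₁ | ... | β_n
is
  A  → β₁ A' | ... | β_n A'
  A' → α₁ A' | ... | α_m A' | ε

F → n becomes F → n F'
F → E E becomes F → E E F'
F → F n n becomes F' → n n F'
F → F F becomes F' → F F'
Add F' → ε

Productions for other non-terminals are unchanged:
  E → n /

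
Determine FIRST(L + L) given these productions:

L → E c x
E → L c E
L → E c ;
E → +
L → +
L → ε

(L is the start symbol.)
{ '+', 'c' }

FIRST sets of the non-terminals involved (from the grammar, by fixed-point iteration):
  FIRST(L) = { '+', 'c', ε }

To compute FIRST(L + L), process the symbols left to right:
Symbol L is a non-terminal. Add FIRST(L) \ {ε} = { '+', 'c' }
L is nullable (ε ∈ FIRST(L)), continue to the next symbol.
Symbol + is a terminal. Add '+' and stop.
FIRST(L + L) = { '+', 'c' }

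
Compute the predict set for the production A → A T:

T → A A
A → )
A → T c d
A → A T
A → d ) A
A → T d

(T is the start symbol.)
{ ')', 'd' }

PREDICT(A → A T) = (FIRST(RHS) \ {ε}) ∪ (FOLLOW(A) if ε ∈ FIRST(RHS), i.e. RHS ⇒* ε)
FIRST(A) = { ')', 'd' }
FIRST(A T) = { ')', 'd' }
ε ∉ FIRST(A T), so FOLLOW(A) is not added.
PREDICT(A → A T) = { ')', 'd' }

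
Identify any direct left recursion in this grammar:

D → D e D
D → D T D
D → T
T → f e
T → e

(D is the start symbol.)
Direct left recursion occurs when N → N α for some non-terminal N (the right-hand side begins with the left-hand side itself).

D → D e D: LEFT RECURSIVE (starts with D)
D → D T D: LEFT RECURSIVE (starts with D)
D → T: starts with T
T → f e: starts with f
T → e: starts with e

The grammar has direct left recursion on: D.

Answer: Yes, D is left-recursive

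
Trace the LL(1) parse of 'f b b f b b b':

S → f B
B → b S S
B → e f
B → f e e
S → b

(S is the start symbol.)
LL(1) parsing maintains a stack (initially the start symbol over $) and the input. At each step: if the stack top is a terminal, match it against the current input token; if it is a non-terminal N, replace it with the RHS of M[N, lookahead] (the unique production whose predict set contains the lookahead).

Stack is shown with the top on the left.

Stack    Input            Action
--------------------------------
S $      f b b f b b b $  output S → f B
f B $    f b b f b b b $  match 'f'
B $      b b f b b b $    output B → b S S
b S S $  b b f b b b $    match 'b'
S S $    b f b b b $      output S → b
b S $    b f b b b $      match 'b'
S $      f b b b $        output S → f B
f B $    f b b b $        match 'f'
B $      b b b $          output B → b S S
b S S $  b b b $          match 'b'
S S $    b b $            output S → b
b S $    b b $            match 'b'
S $      b $              output S → b
b $      b $              match 'b'
$        $                accept

The string is accepted.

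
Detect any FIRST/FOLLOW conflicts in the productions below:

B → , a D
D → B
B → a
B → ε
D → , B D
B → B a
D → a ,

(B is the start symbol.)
A FIRST/FOLLOW conflict occurs when a non-terminal N has a nullable alternative N → β (β ⇒* ε) and another alternative N → α with FIRST(α) ∩ FOLLOW(N) ≠ ∅: on such a lookahead the parser cannot decide between expanding α and letting N vanish via β.

Nullable non-terminals: B, D.
FIRST sets used below: FIRST(B) = { ',', 'a', ε }

B: nullable alternative(s) B → ε; FOLLOW(B) = { $, ',', 'a' }
  B → , a D: FIRST \ {ε} = { ',' } — overlaps FOLLOW(B) on { ',' }: CONFLICT
  B → a: FIRST \ {ε} = { 'a' } — overlaps FOLLOW(B) on { 'a' }: CONFLICT
  B → ε: FIRST \ {ε} = { } — this is the only nullable alternative, skip
  B → B a: FIRST \ {ε} = { ',', 'a' } — overlaps FOLLOW(B) on { ',', 'a' }: CONFLICT

D: nullable alternative(s) D → B; FOLLOW(D) = { $, ',', 'a' }
  D → B: FIRST \ {ε} = { ',', 'a' } — this is the only nullable alternative, skip
  D → , B D: FIRST \ {ε} = { ',' } — overlaps FOLLOW(D) on { ',' }: CONFLICT
  D → a ,: FIRST \ {ε} = { 'a' } — overlaps FOLLOW(D) on { 'a' }: CONFLICT

So the grammar has 5 FIRST/FOLLOW conflicts (marked CONFLICT above).

Answer: Yes. B → ',' a D with FOLLOW(B) on { ',' }; B → a with FOLLOW(B) on { 'a' }; B → B a with FOLLOW(B) on { ',', 'a' }; D → ',' B D with FOLLOW(D) on { ',' }; D → a ',' with FOLLOW(D) on { 'a' }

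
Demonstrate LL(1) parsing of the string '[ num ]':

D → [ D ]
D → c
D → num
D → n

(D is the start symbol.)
Stack is shown with the top on the left.

Stack    Input      Action
--------------------------
D $      [ num ] $  output D → [ D ]
[ D ] $  [ num ] $  match '['
D ] $    num ] $    output D → num
num ] $  num ] $    match 'num'
] $      ] $        match ']'
$        $          accept

The string is accepted.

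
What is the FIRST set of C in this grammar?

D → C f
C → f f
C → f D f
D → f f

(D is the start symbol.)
{ 'f' }

From C → f f:
  - f is a terminal: add 'f' and stop
From C → f D f:
  - f is a terminal: add 'f' and stop

Collecting: FIRST(C) = { 'f' }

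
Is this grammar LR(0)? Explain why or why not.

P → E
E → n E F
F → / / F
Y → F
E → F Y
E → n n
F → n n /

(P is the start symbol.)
No. Shift-reduce conflict between [E → n n .] and [E → . n E F]

A grammar is LR(0) if no state in the canonical LR(0) collection has:
  - both a shift item (dot before a terminal) and a complete item (shift-reduce conflict), or
  - two or more complete items (reduce-reduce conflict; the accept item [P' → P .] counts as a complete item here).

Augment with P' → P and build the canonical LR(0) collection (I0 = CLOSURE({[P' → . P]}), then GOTO on every symbol after a dot until no new states appear). It has 17 states:
  I0: { [E → . F Y], [E → . n E F], [E → . n n], [F → . / / F], [F → . n n /], [P → . E], [P' → . P] }  — shift
  I1: { [F → / . / F] }  — shift
  I2: { [P → E .] }  — reduce
  I3: { [E → F . Y], [F → . / / F], [F → . n n /], [Y → . F] }  — shift
  I4: { [P' → P .] }  — accept
  I5: { [E → . F Y], [E → . n E F], [E → . n n], [E → n . E F], [E → n . n], [F → . / / F], [F → . n n /], [F → n . n /] }  — shift
  I6: { [E → n E . F], [F → . / / F], [F → . n n /] }  — shift
  I7: { [E → . F Y], [E → . n E F], [E → . n n], [E → n . E F], [E → n . n], [E → n n .], [F → . / / F], [F → . n n /], [F → n . n /], [F → n n . /] }  — shift, reduce
  I8: { [F → / . / F], [F → n n / .] }  — shift, reduce
  I9: { [F → . / / F], [F → . n n /], [F → / / . F] }  — shift
  I10: { [F → / / F .] }  — reduce
  I11: { [F → n . n /] }  — shift
  I12: { [F → n n . /] }  — shift
  I13: { [F → n n / .] }  — reduce
  I14: { [E → n E F .] }  — reduce
  I15: { [Y → F .] }  — reduce
  I16: { [E → F Y .] }  — reduce

Conflict in state I7:
  Shift-reduce conflict between [E → n n .] and [E → . n E F]
So the grammar is NOT LR(0).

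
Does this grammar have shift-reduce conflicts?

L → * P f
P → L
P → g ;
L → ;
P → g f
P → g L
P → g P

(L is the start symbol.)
A shift-reduce conflict occurs when an LR(0) state has both:
  - a complete (reduce) item [A → α .] (dot at the end), and
  - a shift item [B → β . c γ] (dot before a terminal).

Augment with L' → L and build the canonical LR(0) collection (I0 = CLOSURE({[L' → . L]}), then GOTO on every symbol after a dot until no new states appear). It has 12 states:
  I0: { [L → . * P f], [L → . ;], [L' → . L] }  — shift
  I1: { [L → * . P f], [L → . * P f], [L → . ;], [P → . L], [P → . g ;], [P → . g L], [P → . g P], [P → . g f] }  — shift
  I2: { [L → ; .] }  — reduce
  I3: { [L' → L .] }  — accept
  I4: { [P → L .] }  — reduce
  I5: { [L → * P . f] }  — shift
  I6: { [L → . * P f], [L → . ;], [P → . L], [P → . g ;], [P → . g L], [P → . g P], [P → . g f], [P → g . ;], [P → g . L], [P → g . P], [P → g . f] }  — shift
  I7: { [L → ; .], [P → g ; .] }  — 2 reduces
  I8: { [P → L .], [P → g L .] }  — 2 reduces
  I9: { [P → g P .] }  — reduce
  I10: { [P → g f .] }  — reduce
  I11: { [L → * P f .] }  — reduce

No state contains both a complete item and a shift item.

Answer: No shift-reduce conflicts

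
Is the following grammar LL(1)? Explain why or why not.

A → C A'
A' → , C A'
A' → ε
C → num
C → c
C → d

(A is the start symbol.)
Yes, the grammar is LL(1).

Relevant sets:
  FOLLOW(A') = { $ }

For A':
  PREDICT(A' → ',' C A') = { ',' }
  PREDICT(A' → ε) = { $ }
For C:
  PREDICT(C → num) = { 'num' }
  PREDICT(C → c) = { 'c' }
  PREDICT(C → d) = { 'd' }
A has a single production, so nothing to check there.

All predict sets are disjoint. The grammar IS LL(1).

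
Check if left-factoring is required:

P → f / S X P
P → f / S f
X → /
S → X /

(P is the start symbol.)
Left-factoring is needed when two productions for the same non-terminal
share a common prefix on the right-hand side.

Productions for P:
  P → f / S X P
  P → f / S f

Found common prefix 'f / S' in productions for P

Answer: Yes, P has productions with common prefix 'f / S'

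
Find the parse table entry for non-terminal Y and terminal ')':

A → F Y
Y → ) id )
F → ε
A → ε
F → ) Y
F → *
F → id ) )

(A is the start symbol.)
To find M[Y, ')'], we find productions for Y where ')' is in the predict set (PREDICT(N → α) = (FIRST(α) \ {ε}) ∪ (FOLLOW(N) if α ⇒* ε)).

Y → ) id ): PREDICT = { ')' }
  ')' is in predict set, so this production goes in M[Y, ')']

M[Y, ')'] = Y → ) id )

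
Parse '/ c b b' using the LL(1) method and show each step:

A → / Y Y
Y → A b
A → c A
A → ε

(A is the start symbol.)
Stack is shown with the top on the left.

Stack      Input      Action
----------------------------
A $        / c b b $  output A → / Y Y
/ Y Y $    / c b b $  match '/'
Y Y $      c b b $    output Y → A b
A b Y $    c b b $    output A → c A
c A b Y $  c b b $    match 'c'
A b Y $    b b $      output A → ε
b Y $      b b $      match 'b'
Y $        b $        output Y → A b
A b $      b $        output A → ε
b $        b $        match 'b'
$          $          accept

The string is accepted.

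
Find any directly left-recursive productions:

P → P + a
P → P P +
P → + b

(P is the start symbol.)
Yes, P is left-recursive

Direct left recursion occurs when N → N α for some non-terminal N (the right-hand side begins with the left-hand side itself).

P → P + a: LEFT RECURSIVE (starts with P)
P → P P +: LEFT RECURSIVE (starts with P)
P → + b: starts with '+'

The grammar has direct left recursion on: P.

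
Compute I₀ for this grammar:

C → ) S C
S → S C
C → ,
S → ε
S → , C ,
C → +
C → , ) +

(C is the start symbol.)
First, augment the grammar with C' → C
I₀ = CLOSURE({ [C' → . C] }):
  [C' → . C] has the dot before C: add [C → . ) S C], [C → . ,], [C → . +], [C → . , ) +]
No further items can be added.

I₀ = { [C → . ) S C], [C → . +], [C → . , ) +], [C → . ,], [C' → . C] }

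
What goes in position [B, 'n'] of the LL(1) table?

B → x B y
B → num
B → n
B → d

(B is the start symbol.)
B → n

To find M[B, 'n'], we find productions for B where 'n' is in the predict set (PREDICT(N → α) = (FIRST(α) \ {ε}) ∪ (FOLLOW(N) if α ⇒* ε)).

B → x B y: PREDICT = { 'x' }
B → num: PREDICT = { 'num' }
B → n: PREDICT = { 'n' }
  'n' is in predict set, so this production goes in M[B, 'n']
B → d: PREDICT = { 'd' }

M[B, 'n'] = B → n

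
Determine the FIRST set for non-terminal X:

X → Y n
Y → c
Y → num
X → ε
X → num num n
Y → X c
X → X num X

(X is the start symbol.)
FIRST sets of the other non-terminals involved (by the same procedure, iterated to a fixed point):
  FIRST(Y) = { 'c', 'num' }

From X → Y n:
  - Y is a non-terminal: add FIRST(Y) \ {ε} = { 'c', 'num' }
    Y is not nullable, so stop
From X → ε:
  - ε-production, so ε ∈ FIRST(X)
From X → num num n:
  - num is a terminal: add 'num' and stop
From X → X num X:
  - X is the symbol being defined: contributes nothing new
    X is nullable, so continue to the next symbol
  - num is a terminal: add 'num' and stop

Collecting: FIRST(X) = { 'c', 'num', ε }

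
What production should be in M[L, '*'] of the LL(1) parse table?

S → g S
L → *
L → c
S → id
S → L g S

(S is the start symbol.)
L → *

To find M[L, '*'], we find productions for L where '*' is in the predict set (PREDICT(N → α) = (FIRST(α) \ {ε}) ∪ (FOLLOW(N) if α ⇒* ε)).

L → *: PREDICT = { '*' }
  '*' is in predict set, so this production goes in M[L, '*']
L → c: PREDICT = { 'c' }

M[L, '*'] = L → *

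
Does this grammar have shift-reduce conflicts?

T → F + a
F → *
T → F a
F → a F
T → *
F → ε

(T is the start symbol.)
Augment with T' → T and build the canonical LR(0) collection (I0 = CLOSURE({[T' → . T]}), then GOTO on every symbol after a dot until no new states appear). It has 10 states:
  I0: { [F → . *], [F → . a F], [F → .], [T → . *], [T → . F + a], [T → . F a], [T' → . T] }  — shift, reduce
  I1: { [F → * .], [T → * .] }  — 2 reduces
  I2: { [T → F . + a], [T → F . a] }  — shift
  I3: { [T' → T .] }  — accept
  I4: { [F → . *], [F → . a F], [F → .], [F → a . F] }  — shift, reduce
  I5: { [F → * .] }  — reduce
  I6: { [F → a F .] }  — reduce
  I7: { [T → F + . a] }  — shift
  I8: { [T → F a .] }  — reduce
  I9: { [T → F + a .] }  — reduce

I0 contains reduce item [F → .] and shift items [F → . *], [F → . a F], [T → . *] — shift-reduce conflict.
I4 contains reduce item [F → .] and shift items [F → . *], [F → . a F] — shift-reduce conflict.

Answer: Yes — I0: [F → .] vs [F → . *]; I4: [F → .] vs [F → . *]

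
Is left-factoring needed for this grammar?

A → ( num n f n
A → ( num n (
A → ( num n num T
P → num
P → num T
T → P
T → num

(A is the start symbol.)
Yes, A has productions with common prefix '( num n'; P has productions with common prefix 'num'

Left-factoring is needed when two productions for the same non-terminal
share a common prefix on the right-hand side.

Productions for A:
  A → ( num n f n
  A → ( num n (
  A → ( num n num T
Productions for P:
  P → num
  P → num T
Productions for T:
  T → P
  T → num

Found common prefix '( num n' in productions for A
Found common prefix 'num' in productions for P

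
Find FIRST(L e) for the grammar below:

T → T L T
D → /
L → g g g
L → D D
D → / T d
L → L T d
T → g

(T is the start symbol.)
FIRST sets of the non-terminals involved (from the grammar, by fixed-point iteration):
  FIRST(L) = { '/', 'g' }

To compute FIRST(L e), process the symbols left to right:
Symbol L is a non-terminal. Add FIRST(L) \ {ε} = { '/', 'g' }
L is not nullable (ε ∉ FIRST(L)), so stop here.
FIRST(L e) = { '/', 'g' }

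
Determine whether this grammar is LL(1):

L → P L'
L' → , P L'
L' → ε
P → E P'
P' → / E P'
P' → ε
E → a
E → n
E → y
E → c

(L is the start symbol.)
Yes, the grammar is LL(1).

A grammar is LL(1) if for each non-terminal N with multiple productions, the predict sets of those productions are pairwise disjoint, where PREDICT(N → α) = (FIRST(α) \ {ε}) ∪ (FOLLOW(N) if α ⇒* ε).

Relevant sets:
  FOLLOW(L') = { $ }
  FOLLOW(P') = { $, ',' }

For L':
  PREDICT(L' → ',' P L') = { ',' }
  PREDICT(L' → ε) = { $ }
For P':
  PREDICT(P' → '/' E P') = { '/' }
  PREDICT(P' → ε) = { $, ',' }
For E:
  PREDICT(E → a) = { 'a' }
  PREDICT(E → n) = { 'n' }
  PREDICT(E → y) = { 'y' }
  PREDICT(E → c) = { 'c' }
L, P have a single production, so nothing to check there.

All predict sets are disjoint. The grammar IS LL(1).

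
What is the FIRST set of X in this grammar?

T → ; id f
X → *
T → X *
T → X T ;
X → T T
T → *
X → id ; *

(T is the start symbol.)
To compute FIRST(X), examine every production with X on the left-hand side, reading each right-hand side left to right until a non-nullable symbol is reached.

FIRST sets of the other non-terminals involved (by the same procedure, iterated to a fixed point):
  FIRST(T) = { '*', ';', 'id' }

From X → *:
  - '*' is a terminal: add '*' and stop
From X → T T:
  - T is a non-terminal: add FIRST(T) \ {ε} = { '*', ';', 'id' }
    T is not nullable, so stop
From X → id ; *:
  - id is a terminal: add 'id' and stop

Collecting: FIRST(X) = { '*', ';', 'id' }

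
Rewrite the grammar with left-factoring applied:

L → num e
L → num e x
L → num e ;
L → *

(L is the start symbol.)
Left-factoring transforms A → αβ₁ | αβ₂ into A → αA' and A' → β₁ | β₂
(α is the longest common prefix among the alternatives). Repeat until
no nonterminal has two alternatives with a common prefix.

Round 1: L has alternatives sharing prefix 'num e'. Introduce L': L → num e L'
  Add: L' → ε
  Add: L' → x
  Add: L' → ;

No remaining common prefixes — done.

Resulting grammar:
L → num e L'
L' → ε
L' → x
L' → ;
L → *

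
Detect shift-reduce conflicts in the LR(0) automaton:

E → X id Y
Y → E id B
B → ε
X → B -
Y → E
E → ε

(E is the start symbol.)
Yes — I5: [Y → E .] vs [Y → E . id B]

Augment with E' → E and build the canonical LR(0) collection (I0 = CLOSURE({[E' → . E]}), then GOTO on every symbol after a dot until no new states appear). It has 10 states:
  I0: { [B → .], [E → . X id Y], [E → .], [E' → . E], [X → . B -] }  — 2 reduces
  I1: { [X → B . -] }  — shift
  I2: { [E' → E .] }  — accept
  I3: { [E → X . id Y] }  — shift
  I4: { [B → .], [E → . X id Y], [E → .], [E → X id . Y], [X → . B -], [Y → . E id B], [Y → . E] }  — 2 reduces
  I5: { [Y → E . id B], [Y → E .] }  — shift, reduce
  I6: { [E → X id Y .] }  — reduce
  I7: { [B → .], [Y → E id . B] }  — reduce
  I8: { [Y → E id B .] }  — reduce
  I9: { [X → B - .] }  — reduce

I5 contains reduce item [Y → E .] and shift item [Y → E . id B] — shift-reduce conflict.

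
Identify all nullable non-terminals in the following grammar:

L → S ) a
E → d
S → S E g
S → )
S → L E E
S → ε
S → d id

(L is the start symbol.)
A non-terminal is nullable if it can derive ε (the empty string): either it has an ε-production, or it has a production whose right-hand side consists entirely of nullable non-terminals.

ε-productions: S → ε
So S is immediately nullable.
No further non-terminal can be added: every production for the remaining non-terminals contains a terminal or a non-nullable non-terminal.
Nullable = { 'S' }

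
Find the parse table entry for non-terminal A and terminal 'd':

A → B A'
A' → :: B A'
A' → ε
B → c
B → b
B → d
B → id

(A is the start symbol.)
To find M[A, 'd'], we find productions for A where 'd' is in the predict set (PREDICT(N → α) = (FIRST(α) \ {ε}) ∪ (FOLLOW(N) if α ⇒* ε)).

Relevant sets:
  FIRST(B) = { 'b', 'c', 'd', 'id' }

A → B A': PREDICT = { 'b', 'c', 'd', 'id' }
  'd' is in predict set, so this production goes in M[A, 'd']

M[A, 'd'] = A → B A'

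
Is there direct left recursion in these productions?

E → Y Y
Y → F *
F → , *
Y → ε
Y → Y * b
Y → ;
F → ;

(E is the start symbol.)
Yes, Y is left-recursive

E → Y Y: starts with Y
Y → F *: starts with F
F → , *: starts with ','
Y → ε: starts with ε
Y → Y * b: LEFT RECURSIVE (starts with Y)
Y → ;: starts with ';'
F → ;: starts with ';'

The grammar has direct left recursion on: Y.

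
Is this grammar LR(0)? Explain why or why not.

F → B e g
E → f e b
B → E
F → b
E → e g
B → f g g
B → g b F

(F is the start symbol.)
A grammar is LR(0) if no state in the canonical LR(0) collection has:
  - both a shift item (dot before a terminal) and a complete item (shift-reduce conflict), or
  - two or more complete items (reduce-reduce conflict; the accept item [F' → F .] counts as a complete item here).

Augment with F' → F and build the canonical LR(0) collection (I0 = CLOSURE({[F' → . F]}), then GOTO on every symbol after a dot until no new states appear). It has 17 states:
  I0: { [B → . E], [B → . f g g], [B → . g b F], [E → . e g], [E → . f e b], [F → . B e g], [F → . b], [F' → . F] }  — shift
  I1: { [F → B . e g] }  — shift
  I2: { [B → E .] }  — reduce
  I3: { [F' → F .] }  — accept
  I4: { [F → b .] }  — reduce
  I5: { [E → e . g] }  — shift
  I6: { [B → f . g g], [E → f . e b] }  — shift
  I7: { [B → g . b F] }  — shift
  I8: { [B → . E], [B → . f g g], [B → . g b F], [B → g b . F], [E → . e g], [E → . f e b], [F → . B e g], [F → . b] }  — shift
  I9: { [B → g b F .] }  — reduce
  I10: { [E → f e . b] }  — shift
  I11: { [B → f g . g] }  — shift
  I12: { [B → f g g .] }  — reduce
  I13: { [E → f e b .] }  — reduce
  I14: { [E → e g .] }  — reduce
  I15: { [F → B e . g] }  — shift
  I16: { [F → B e g .] }  — reduce

Every state is either a pure shift/goto state or contains exactly one complete item and nothing to shift — no conflicts. The grammar is LR(0).

Answer: Yes, the grammar is LR(0)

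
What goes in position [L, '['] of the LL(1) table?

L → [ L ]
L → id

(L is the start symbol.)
To find M[L, '['], we find productions for L where '[' is in the predict set (PREDICT(N → α) = (FIRST(α) \ {ε}) ∪ (FOLLOW(N) if α ⇒* ε)).

L → [ L ]: PREDICT = { '[' }
  '[' is in predict set, so this production goes in M[L, '[']
L → id: PREDICT = { 'id' }

M[L, '['] = L → [ L ]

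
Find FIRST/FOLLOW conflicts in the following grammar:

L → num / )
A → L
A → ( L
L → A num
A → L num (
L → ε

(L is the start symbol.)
Yes. L → num '/' ')' with FOLLOW(L) on { 'num' }; L → A num with FOLLOW(L) on { 'num' }; A → L num '(' with FOLLOW(A) on { 'num' }

Nullable non-terminals: A, L.
FIRST sets used below: FIRST(L) = { '(', 'num', ε }, FIRST(A) = { '(', 'num', ε }

A: nullable alternative(s) A → L; FOLLOW(A) = { 'num' }
  A → L: FIRST \ {ε} = { '(', 'num' } — this is the only nullable alternative, skip
  A → ( L: FIRST \ {ε} = { '(' } — disjoint from FOLLOW(A)
  A → L num (: FIRST \ {ε} = { '(', 'num' } — overlaps FOLLOW(A) on { 'num' }: CONFLICT

L: nullable alternative(s) L → ε; FOLLOW(L) = { $, 'num' }
  L → num / ): FIRST \ {ε} = { 'num' } — overlaps FOLLOW(L) on { 'num' }: CONFLICT
  L → A num: FIRST \ {ε} = { '(', 'num' } — overlaps FOLLOW(L) on { 'num' }: CONFLICT
  L → ε: FIRST \ {ε} = { } — this is the only nullable alternative, skip

So the grammar has 3 FIRST/FOLLOW conflicts (marked CONFLICT above).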